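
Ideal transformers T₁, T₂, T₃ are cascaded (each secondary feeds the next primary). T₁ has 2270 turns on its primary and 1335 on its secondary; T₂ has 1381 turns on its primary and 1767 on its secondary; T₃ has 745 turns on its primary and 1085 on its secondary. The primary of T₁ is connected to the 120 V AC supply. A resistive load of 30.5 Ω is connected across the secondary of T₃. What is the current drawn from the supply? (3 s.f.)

After T₁: V = 120.00 × 1335/2270 = 70.573 V.
After T₂: V = 70.573 × 1767/1381 = 90.298 V.
After T₃: V = 90.298 × 1085/745 = 131.51 V.
I_load = 131.51/30.5 = 4.3117 A, so P_out = 131.51 × 4.3117 = 567.03 W.
All ideal ⇒ P_in = P_out, so I_supply = 567.03/120 = 4.73 A.

I_supply ≈ 4.73 A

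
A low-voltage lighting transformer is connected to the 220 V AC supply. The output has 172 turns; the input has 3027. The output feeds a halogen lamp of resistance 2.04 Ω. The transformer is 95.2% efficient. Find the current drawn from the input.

V_out = 220 × 172/3027 = 12.501 V.
I_out = V_out/R = 12.501/2.04 = 6.1279 A.
P_out = V_out I_out = 12.501 × 6.1279 = 76.603 W.
P_in = P_out/η = 76.603/0.952 = 80.466 W.
I_in = P_in/V_in = 80.466/220 = 0.366 A.

I_in ≈ 0.366 A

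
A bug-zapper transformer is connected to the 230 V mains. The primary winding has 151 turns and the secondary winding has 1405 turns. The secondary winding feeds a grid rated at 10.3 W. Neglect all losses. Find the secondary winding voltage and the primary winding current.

V_s = V_p × N_s/N_p = 230 × 1405/151 = 2140.1 V.
I_s = P/V_s = 10.3/2140.1 = 0.0048129 A.
I_p = I_s × N_s/N_p = 0.0048129 × 1405/151 = 0.0448 A.

V_s ≈ 2140 V, I_p ≈ 0.0448 A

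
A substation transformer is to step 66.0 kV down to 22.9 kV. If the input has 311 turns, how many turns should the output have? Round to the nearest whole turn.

N_out = 108 turns

N_out/N_in = V_out/V_in, so N_out = 311 × 22900/66000 = 107.9 ≈ 108 turns.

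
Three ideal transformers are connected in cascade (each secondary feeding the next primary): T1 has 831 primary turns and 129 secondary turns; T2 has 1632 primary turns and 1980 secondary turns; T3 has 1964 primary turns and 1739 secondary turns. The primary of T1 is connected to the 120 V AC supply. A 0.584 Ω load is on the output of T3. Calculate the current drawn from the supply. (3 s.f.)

I_supply ≈ 5.71 A

Secondary of T1: V = 120.00 × 129/831 = 18.628 V.
Secondary of T2: V = 18.628 × 1980/1632 = 22.600 V.
Secondary of T3: V = 22.600 × 1739/1964 = 20.011 V.
I_load = 20.011/0.584 = 34.266 A, so P_out = 20.011 × 34.266 = 685.70 W.
All ideal ⇒ P_in = P_out, so I_supply = 685.70/120 = 5.71 A.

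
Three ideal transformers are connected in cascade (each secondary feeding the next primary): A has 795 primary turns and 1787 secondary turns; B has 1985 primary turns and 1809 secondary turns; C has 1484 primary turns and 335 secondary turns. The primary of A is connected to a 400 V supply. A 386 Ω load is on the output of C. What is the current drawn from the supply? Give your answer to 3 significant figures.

After A: V = 400.00 × 1787/795 = 899.12 V.
After B: V = 899.12 × 1809/1985 = 819.40 V.
After C: V = 819.40 × 335/1484 = 184.97 V.
I_load = 184.97/386 = 0.47920 A, so P_out = 184.97 × 0.47920 = 88.639 W.
All ideal ⇒ P_in = P_out, so I_supply = 88.639/400 = 0.222 A.

I_supply ≈ 0.222 A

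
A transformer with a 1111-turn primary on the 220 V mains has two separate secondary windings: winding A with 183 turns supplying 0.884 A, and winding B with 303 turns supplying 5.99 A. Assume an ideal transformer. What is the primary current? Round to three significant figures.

V_A = 220 × 183/1111 = 36.238 V; V_B = 220 × 303/1111 = 60.000 V.
P_out = V_A I_A + V_B I_B = 36.238×0.884 + 60.000×5.99 = 32.034 + 359.40 = 391.43 W.
Ideal ⇒ P_in = P_out, so I_p = P_out/V_p = 391.43/220 = 1.78 A.

I_p ≈ 1.78 A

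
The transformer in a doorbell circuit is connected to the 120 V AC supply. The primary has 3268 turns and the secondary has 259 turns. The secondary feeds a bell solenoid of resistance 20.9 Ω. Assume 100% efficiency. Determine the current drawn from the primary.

V_s = V_p × N_s/N_p = 120 × 259/3268 = 9.5104 V.
I_s = V_s/R = 9.5104/20.9 = 0.45504 A.
For an ideal transformer I_p N_p = I_s N_s, so I_p = 0.45504 × 259/3268 = 0.0361 A.

I_p ≈ 0.0361 A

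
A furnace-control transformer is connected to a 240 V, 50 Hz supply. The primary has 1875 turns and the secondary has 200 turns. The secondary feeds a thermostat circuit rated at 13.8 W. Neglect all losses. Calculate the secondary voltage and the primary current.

V_s = V_p × N_s/N_p = 240 × 200/1875 = 25.600 V.
I_s = P/V_s = 13.8/25.600 = 0.53906 A.
I_p = I_s × N_s/N_p = 0.53906 × 200/1875 = 0.0575 A.

V_s ≈ 25.6 V, I_p ≈ 0.0575 A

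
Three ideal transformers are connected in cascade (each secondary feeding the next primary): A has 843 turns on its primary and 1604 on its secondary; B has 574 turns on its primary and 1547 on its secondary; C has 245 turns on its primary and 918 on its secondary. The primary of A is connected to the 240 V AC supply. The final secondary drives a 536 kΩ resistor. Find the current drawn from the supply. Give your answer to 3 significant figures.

I_supply ≈ 0.165 A

After A: V = 240.00 × 1604/843 = 456.65 V.
After B: V = 456.65 × 1547/574 = 1230.7 V.
After C: V = 1230.7 × 918/245 = 4611.5 V.
I_load = 4611.5/536000 = 0.0086036 A, so P_out = 4611.5 × 0.0086036 = 39.675 W.
All ideal ⇒ P_in = P_out, so I_supply = 39.675/240 = 0.165 A.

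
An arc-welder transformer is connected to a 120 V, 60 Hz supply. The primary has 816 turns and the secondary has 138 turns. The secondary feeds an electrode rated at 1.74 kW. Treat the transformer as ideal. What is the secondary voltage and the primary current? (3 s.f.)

V_s ≈ 20.3 V, I_p ≈ 14.5 A

V_s = V_p × N_s/N_p = 120 × 138/816 = 20.294 V.
I_s = P/V_s = 1740/20.294 = 85.739 A.
I_p = I_s × N_s/N_p = 85.739 × 138/816 = 14.5 A.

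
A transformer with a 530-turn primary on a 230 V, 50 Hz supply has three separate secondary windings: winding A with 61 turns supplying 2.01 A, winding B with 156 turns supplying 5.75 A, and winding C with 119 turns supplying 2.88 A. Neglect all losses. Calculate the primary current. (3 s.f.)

V_A = 230 × 61/530 = 26.472 V; V_B = 230 × 156/530 = 67.698 V; V_C = 230 × 119/530 = 51.642 V.
P_out = V_A I_A + V_B I_B + V_C I_C = 26.472×2.01 + 67.698×5.75 + 51.642×2.88 = 53.208 + 389.26 + 148.73 = 591.20 W.
Ideal ⇒ P_in = P_out, so I_p = P_out/V_p = 591.20/230 = 2.57 A.

I_p ≈ 2.57 A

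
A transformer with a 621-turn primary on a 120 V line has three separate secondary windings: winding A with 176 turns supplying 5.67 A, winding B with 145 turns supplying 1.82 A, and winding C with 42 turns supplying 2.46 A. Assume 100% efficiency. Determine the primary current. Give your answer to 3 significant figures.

I_p ≈ 2.20 A

V_A = 120 × 176/621 = 34.010 V; V_B = 120 × 145/621 = 28.019 V; V_C = 120 × 42/621 = 8.1159 V.
P_out = V_A I_A + V_B I_B + V_C I_C = 34.010×5.67 + 28.019×1.82 + 8.1159×2.46 = 192.83 + 50.995 + 19.965 = 263.80 W.
Ideal ⇒ P_in = P_out, so I_p = P_out/V_p = 263.80/120 = 2.20 A.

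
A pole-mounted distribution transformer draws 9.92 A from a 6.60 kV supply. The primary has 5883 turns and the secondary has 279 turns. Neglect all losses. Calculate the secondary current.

I_s/I_p = N_p/N_s, so I_s = 9.92 × 5883/279 = 209 A.

I_s ≈ 209 A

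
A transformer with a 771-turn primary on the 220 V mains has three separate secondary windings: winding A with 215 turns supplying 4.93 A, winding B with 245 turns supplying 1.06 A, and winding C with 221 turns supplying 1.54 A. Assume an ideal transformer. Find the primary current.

I_p ≈ 2.15 A

V_A = 220 × 215/771 = 61.349 V; V_B = 220 × 245/771 = 69.909 V; V_C = 220 × 221/771 = 63.061 V.
P_out = V_A I_A + V_B I_B + V_C I_C = 61.349×4.93 + 69.909×1.06 + 63.061×1.54 = 302.45 + 74.104 + 97.114 = 473.67 W.
Ideal ⇒ P_in = P_out, so I_p = P_out/V_p = 473.67/220 = 2.15 A.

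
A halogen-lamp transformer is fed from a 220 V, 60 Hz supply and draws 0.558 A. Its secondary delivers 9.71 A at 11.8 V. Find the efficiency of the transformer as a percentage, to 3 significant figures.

P_in = 220 × 0.558 = 122.760 W.
P_out = 11.8 × 9.71 = 114.578 W.
η = P_out/P_in = 114.578/122.760 = 0.933.

η ≈ 93.3%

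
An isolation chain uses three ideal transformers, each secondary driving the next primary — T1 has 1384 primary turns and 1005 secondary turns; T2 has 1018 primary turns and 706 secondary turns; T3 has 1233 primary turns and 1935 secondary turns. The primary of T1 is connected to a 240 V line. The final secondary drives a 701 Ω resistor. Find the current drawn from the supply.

I_supply ≈ 0.214 A

Secondary of T1: V = 240.00 × 1005/1384 = 174.28 V.
Secondary of T2: V = 174.28 × 706/1018 = 120.86 V.
Secondary of T3: V = 120.86 × 1935/1233 = 189.68 V.
I_load = 189.68/701 = 0.27058 A, so P_out = 189.68 × 0.27058 = 51.323 W.
All ideal ⇒ P_in = P_out, so I_supply = 51.323/240 = 0.214 A.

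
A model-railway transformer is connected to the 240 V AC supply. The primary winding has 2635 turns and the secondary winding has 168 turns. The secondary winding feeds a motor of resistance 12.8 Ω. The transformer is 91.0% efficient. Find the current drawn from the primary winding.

I_p ≈ 0.0838 A

V_s = 240 × 168/2635 = 15.302 V.
I_s = V_s/R = 15.302/12.8 = 1.1954 A.
P_out = V_s I_s = 15.302 × 1.1954 = 18.292 W.
P_in = P_out/η = 18.292/0.910 = 20.101 W.
I_p = P_in/V_p = 20.101/240 = 0.0838 A.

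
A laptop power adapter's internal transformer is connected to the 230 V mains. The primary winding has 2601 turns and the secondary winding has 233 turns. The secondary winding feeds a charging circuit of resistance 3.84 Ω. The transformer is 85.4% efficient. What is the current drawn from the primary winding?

I_p ≈ 0.563 A

V_s = 230 × 233/2601 = 20.604 V.
I_s = V_s/R = 20.604/3.84 = 5.3655 A.
P_out = V_s I_s = 20.604 × 5.3655 = 110.55 W.
P_in = P_out/η = 110.55/0.854 = 129.45 W.
I_p = P_in/V_p = 129.45/230 = 0.563 A.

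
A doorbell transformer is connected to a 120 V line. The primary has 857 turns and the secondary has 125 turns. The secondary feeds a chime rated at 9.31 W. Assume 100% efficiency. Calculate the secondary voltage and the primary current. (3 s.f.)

V_s = V_p × N_s/N_p = 120 × 125/857 = 17.503 V.
I_s = P/V_s = 9.31/17.503 = 0.53191 A.
I_p = I_s × N_s/N_p = 0.53191 × 125/857 = 0.0776 A.

V_s ≈ 17.5 V, I_p ≈ 0.0776 A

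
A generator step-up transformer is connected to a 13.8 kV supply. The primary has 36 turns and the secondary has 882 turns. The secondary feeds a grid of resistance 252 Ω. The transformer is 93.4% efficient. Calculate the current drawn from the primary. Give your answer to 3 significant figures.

V_s = 13800 × 882/36 = 338100 V.
I_s = V_s/R = 338100/252 = 1341.7 A.
P_out = V_s I_s = 338100 × 1341.7 = 4.5362×10^8 W.
P_in = P_out/η = 4.5362×10^8/0.934 = 4.8567×10^8 W.
I_p = P_in/V_p = 4.8567×10^8/13800 = 35200 A.

I_p ≈ 35200 A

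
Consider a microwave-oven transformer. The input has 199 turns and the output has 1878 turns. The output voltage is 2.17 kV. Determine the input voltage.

V_in ≈ 230 V

V_in/V_out = N_in/N_out, so V_in = 2170 × 199/1878 = 230 V.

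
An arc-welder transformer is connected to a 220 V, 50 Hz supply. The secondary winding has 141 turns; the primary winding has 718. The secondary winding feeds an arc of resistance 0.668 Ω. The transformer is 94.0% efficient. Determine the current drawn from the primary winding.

V_s = 220 × 141/718 = 43.203 V.
I_s = V_s/R = 43.203/0.668 = 64.676 A.
P_out = V_s I_s = 43.203 × 64.676 = 2794.2 W.
P_in = P_out/η = 2794.2/0.940 = 2972.6 W.
I_p = P_in/V_p = 2972.6/220 = 13.5 A.

I_p ≈ 13.5 A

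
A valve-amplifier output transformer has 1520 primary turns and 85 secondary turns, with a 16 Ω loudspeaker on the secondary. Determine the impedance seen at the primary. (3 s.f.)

Z_p = (N_p/N_s)² × Z_s = (1520/85)² × 16 = 5120 Ω.

Z_p ≈ 5120 Ω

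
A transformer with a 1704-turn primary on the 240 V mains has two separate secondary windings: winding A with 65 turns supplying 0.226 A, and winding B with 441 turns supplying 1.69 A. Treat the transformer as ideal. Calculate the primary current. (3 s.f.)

V_A = 240 × 65/1704 = 9.1549 V; V_B = 240 × 441/1704 = 62.113 V.
P_out = V_A I_A + V_B I_B = 9.1549×0.226 + 62.113×1.69 = 2.0690 + 104.97 = 107.04 W.
Ideal ⇒ P_in = P_out, so I_p = P_out/V_p = 107.04/240 = 0.446 A.

I_p ≈ 0.446 A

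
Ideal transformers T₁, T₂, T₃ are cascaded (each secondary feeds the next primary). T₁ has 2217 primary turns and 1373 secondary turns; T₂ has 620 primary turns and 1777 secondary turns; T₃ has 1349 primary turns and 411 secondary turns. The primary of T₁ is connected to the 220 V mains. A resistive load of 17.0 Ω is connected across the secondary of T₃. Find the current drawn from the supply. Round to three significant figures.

After T₁: V = 220.00 × 1373/2217 = 136.25 V.
After T₂: V = 136.25 × 1777/620 = 390.50 V.
After T₃: V = 390.50 × 411/1349 = 118.97 V.
I_load = 118.97/17.0 = 6.9985 A, so P_out = 118.97 × 6.9985 = 832.64 W.
All ideal ⇒ P_in = P_out, so I_supply = 832.64/220 = 3.78 A.

I_supply ≈ 3.78 A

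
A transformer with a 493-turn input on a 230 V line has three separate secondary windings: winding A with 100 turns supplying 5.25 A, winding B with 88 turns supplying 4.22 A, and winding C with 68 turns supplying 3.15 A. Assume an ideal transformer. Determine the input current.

V_A = 230 × 100/493 = 46.653 V; V_B = 230 × 88/493 = 41.055 V; V_C = 230 × 68/493 = 31.724 V.
P_out = V_A I_A + V_B I_B + V_C I_C = 46.653×5.25 + 41.055×4.22 + 31.724×3.15 = 244.93 + 173.25 + 99.931 = 518.11 W.
Ideal ⇒ P_in = P_out, so I_in = P_out/V_in = 518.11/230 = 2.25 A.

I_in ≈ 2.25 A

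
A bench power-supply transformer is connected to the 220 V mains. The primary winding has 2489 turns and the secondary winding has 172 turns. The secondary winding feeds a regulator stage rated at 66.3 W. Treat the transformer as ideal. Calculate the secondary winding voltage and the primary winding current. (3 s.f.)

V_s = V_p × N_s/N_p = 220 × 172/2489 = 15.203 V.
I_s = P/V_s = 66.3/15.203 = 4.3610 A.
I_p = I_s × N_s/N_p = 4.3610 × 172/2489 = 0.301 A.

V_s ≈ 15.2 V, I_p ≈ 0.301 A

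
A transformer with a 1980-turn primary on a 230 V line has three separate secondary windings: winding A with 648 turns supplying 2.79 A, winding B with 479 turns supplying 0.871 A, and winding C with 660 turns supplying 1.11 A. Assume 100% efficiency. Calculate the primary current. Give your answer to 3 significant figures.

V_A = 230 × 648/1980 = 75.273 V; V_B = 230 × 479/1980 = 55.641 V; V_C = 230 × 660/1980 = 76.667 V.
P_out = V_A I_A + V_B I_B + V_C I_C = 75.273×2.79 + 55.641×0.871 + 76.667×1.11 = 210.01 + 48.464 + 85.100 = 343.57 W.
Ideal ⇒ P_in = P_out, so I_p = P_out/V_p = 343.57/230 = 1.49 A.

I_p ≈ 1.49 A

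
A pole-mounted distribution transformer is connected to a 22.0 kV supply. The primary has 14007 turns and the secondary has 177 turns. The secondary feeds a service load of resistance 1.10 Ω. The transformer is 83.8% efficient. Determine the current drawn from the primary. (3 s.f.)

I_p ≈ 3.81 A

V_s = 22000 × 177/14007 = 278.00 V.
I_s = V_s/R = 278.00/1.10 = 252.73 A.
P_out = V_s I_s = 278.00 × 252.73 = 70260 W.
P_in = P_out/η = 70260/0.838 = 83843 W.
I_p = P_in/V_p = 83843/22000 = 3.81 A.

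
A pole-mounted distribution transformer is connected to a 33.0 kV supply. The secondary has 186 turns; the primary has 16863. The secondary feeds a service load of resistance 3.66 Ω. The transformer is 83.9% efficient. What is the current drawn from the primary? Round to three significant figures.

I_p ≈ 1.31 A

V_s = 33000 × 186/16863 = 363.99 V.
I_s = V_s/R = 363.99/3.66 = 99.451 A.
P_out = V_s I_s = 363.99 × 99.451 = 36200 W.
P_in = P_out/η = 36200/0.839 = 43146 W.
I_p = P_in/V_p = 43146/33000 = 1.31 A.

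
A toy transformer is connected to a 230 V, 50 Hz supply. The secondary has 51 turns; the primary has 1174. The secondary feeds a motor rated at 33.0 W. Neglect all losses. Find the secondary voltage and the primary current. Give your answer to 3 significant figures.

V_s ≈ 9.99 V, I_p ≈ 0.143 A

V_s = V_p × N_s/N_p = 230 × 51/1174 = 9.9915 V.
I_s = P/V_s = 33.0/9.9915 = 3.3028 A.
I_p = I_s × N_s/N_p = 3.3028 × 51/1174 = 0.143 A.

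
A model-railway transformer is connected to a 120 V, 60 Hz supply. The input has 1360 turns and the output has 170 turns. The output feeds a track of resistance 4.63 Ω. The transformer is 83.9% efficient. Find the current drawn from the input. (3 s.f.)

V_out = 120 × 170/1360 = 15.000 V.
I_out = V_out/R = 15.000/4.63 = 3.2397 A.
P_out = V_out I_out = 15.000 × 3.2397 = 48.596 W.
P_in = P_out/η = 48.596/0.839 = 57.921 W.
I_in = P_in/V_in = 57.921/120 = 0.483 A.

I_in ≈ 0.483 A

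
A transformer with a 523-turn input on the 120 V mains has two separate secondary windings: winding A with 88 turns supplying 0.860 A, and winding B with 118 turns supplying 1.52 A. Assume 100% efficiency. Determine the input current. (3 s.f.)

I_in ≈ 0.488 A

V_A = 120 × 88/523 = 20.191 V; V_B = 120 × 118/523 = 27.075 V.
P_out = V_A I_A + V_B I_B = 20.191×0.860 + 27.075×1.52 = 17.364 + 41.153 = 58.518 W.
Ideal ⇒ P_in = P_out, so I_in = P_out/V_in = 58.518/120 = 0.488 A.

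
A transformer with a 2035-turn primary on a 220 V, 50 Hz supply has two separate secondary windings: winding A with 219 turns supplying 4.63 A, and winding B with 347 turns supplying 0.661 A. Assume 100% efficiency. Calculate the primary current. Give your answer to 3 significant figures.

I_p ≈ 0.611 A

V_A = 220 × 219/2035 = 23.676 V; V_B = 220 × 347/2035 = 37.514 V.
P_out = V_A I_A + V_B I_B = 23.676×4.63 + 37.514×0.661 = 109.62 + 24.796 = 134.41 W.
Ideal ⇒ P_in = P_out, so I_p = P_out/V_p = 134.41/220 = 0.611 A.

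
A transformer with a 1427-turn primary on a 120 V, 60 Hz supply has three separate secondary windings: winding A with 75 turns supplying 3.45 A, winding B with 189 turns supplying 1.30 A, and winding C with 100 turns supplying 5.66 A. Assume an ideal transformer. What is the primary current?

V_A = 120 × 75/1427 = 6.3069 V; V_B = 120 × 189/1427 = 15.893 V; V_C = 120 × 100/1427 = 8.4093 V.
P_out = V_A I_A + V_B I_B + V_C I_C = 6.3069×3.45 + 15.893×1.30 + 8.4093×5.66 = 21.759 + 20.662 + 47.596 = 90.017 W.
Ideal ⇒ P_in = P_out, so I_p = P_out/V_p = 90.017/120 = 0.750 A.

I_p ≈ 0.750 A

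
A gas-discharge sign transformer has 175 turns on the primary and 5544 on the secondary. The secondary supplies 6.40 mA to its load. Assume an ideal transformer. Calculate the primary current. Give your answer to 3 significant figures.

I_p ≈ 0.203 A

For an ideal transformer I_p/I_s = N_s/N_p, so I_p = 0.00640 × 5544/175 = 0.203 A.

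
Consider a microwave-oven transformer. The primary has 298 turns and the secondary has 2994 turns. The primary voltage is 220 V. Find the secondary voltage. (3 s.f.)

V_s/V_p = N_s/N_p, so V_s = 220 × 2994/298 = 2210 V.

V_s ≈ 2210 V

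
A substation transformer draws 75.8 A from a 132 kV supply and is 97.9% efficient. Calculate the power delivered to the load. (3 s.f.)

P_out ≈ 9.80×10^6 W

P_in = V_p I_p = 132000 × 75.8 = 1.0006×10^7 W.
P_out = η P_in = 0.979 × 1.0006×10^7 = 9.80×10^6 W.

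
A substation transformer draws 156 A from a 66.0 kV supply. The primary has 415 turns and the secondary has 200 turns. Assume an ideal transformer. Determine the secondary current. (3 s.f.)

I_s ≈ 324 A

I_s/I_p = N_p/N_s, so I_s = 156 × 415/200 = 324 A.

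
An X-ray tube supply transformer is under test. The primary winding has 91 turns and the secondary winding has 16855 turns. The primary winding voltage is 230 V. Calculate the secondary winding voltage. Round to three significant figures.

V_s/V_p = N_s/N_p, so V_s = 230 × 16855/91 = 42600 V.

V_s ≈ 42600 V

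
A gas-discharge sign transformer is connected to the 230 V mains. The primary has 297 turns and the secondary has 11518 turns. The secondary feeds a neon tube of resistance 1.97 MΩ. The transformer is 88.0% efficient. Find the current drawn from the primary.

I_p ≈ 0.200 A

V_s = 230 × 11518/297 = 8919.7 V.
I_s = V_s/R = 8919.7/(1.97×10^6) = 0.0045277 A.
P_out = V_s I_s = 8919.7 × 0.0045277 = 40.386 W.
P_in = P_out/η = 40.386/0.880 = 45.893 W.
I_p = P_in/V_p = 45.893/230 = 0.200 A.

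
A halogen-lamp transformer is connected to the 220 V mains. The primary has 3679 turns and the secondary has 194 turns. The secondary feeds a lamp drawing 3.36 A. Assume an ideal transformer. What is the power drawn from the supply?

P ≈ 39.0 W

I_p = I_s × N_s/N_p = 3.36 × 194/3679 = 0.17718 A.
P = V_p I_p = 220 × 0.17718 = 39.0 W.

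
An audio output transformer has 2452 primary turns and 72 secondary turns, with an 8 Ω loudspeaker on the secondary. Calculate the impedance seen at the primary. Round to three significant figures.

Z_p = (N_p/N_s)² × Z_s = (2452/72)² × 8 = 9280 Ω.

Z_p ≈ 9280 Ω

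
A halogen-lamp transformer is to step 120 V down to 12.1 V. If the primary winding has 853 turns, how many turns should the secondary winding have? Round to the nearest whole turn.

N_s = 86 turns

N_s/N_p = V_s/V_p, so N_s = 853 × 12.1/120 = 86.0 ≈ 86 turns.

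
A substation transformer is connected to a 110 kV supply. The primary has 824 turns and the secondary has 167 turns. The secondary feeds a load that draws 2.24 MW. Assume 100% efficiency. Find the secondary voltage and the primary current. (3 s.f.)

V_s ≈ 22300 V, I_p ≈ 20.4 A

V_s = V_p × N_s/N_p = 110000 × 167/824 = 22294 V.
I_s = P/V_s = 2.24×10^6/22294 = 100.48 A.
I_p = I_s × N_s/N_p = 100.48 × 167/824 = 20.4 A.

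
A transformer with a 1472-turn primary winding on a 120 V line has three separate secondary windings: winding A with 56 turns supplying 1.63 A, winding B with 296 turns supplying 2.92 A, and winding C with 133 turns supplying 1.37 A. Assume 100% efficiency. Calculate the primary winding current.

I_p ≈ 0.773 A

V_A = 120 × 56/1472 = 4.5652 V; V_B = 120 × 296/1472 = 24.130 V; V_C = 120 × 133/1472 = 10.842 V.
P_out = V_A I_A + V_B I_B + V_C I_C = 4.5652×1.63 + 24.130×2.92 + 10.842×1.37 = 7.4413 + 70.461 + 14.854 = 92.756 W.
Ideal ⇒ P_in = P_out, so I_p = P_out/V_p = 92.756/120 = 0.773 A.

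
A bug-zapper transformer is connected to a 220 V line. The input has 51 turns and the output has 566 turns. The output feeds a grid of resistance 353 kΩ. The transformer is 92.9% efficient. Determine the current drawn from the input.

V_out = 220 × 566/51 = 2441.6 V.
I_out = V_out/R = 2441.6/353000 = 0.0069166 A.
P_out = V_out I_out = 2441.6 × 0.0069166 = 16.887 W.
P_in = P_out/η = 16.887/0.929 = 18.178 W.
I_in = P_in/V_in = 18.178/220 = 0.0826 A.

I_in ≈ 0.0826 A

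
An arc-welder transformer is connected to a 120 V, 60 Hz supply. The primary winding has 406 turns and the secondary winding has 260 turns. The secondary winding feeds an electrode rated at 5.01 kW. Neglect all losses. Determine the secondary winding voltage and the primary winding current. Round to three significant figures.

V_s = V_p × N_s/N_p = 120 × 260/406 = 76.847 V.
I_s = P/V_s = 5010/76.847 = 65.194 A.
I_p = I_s × N_s/N_p = 65.194 × 260/406 = 41.8 A.

V_s ≈ 76.8 V, I_p ≈ 41.8 A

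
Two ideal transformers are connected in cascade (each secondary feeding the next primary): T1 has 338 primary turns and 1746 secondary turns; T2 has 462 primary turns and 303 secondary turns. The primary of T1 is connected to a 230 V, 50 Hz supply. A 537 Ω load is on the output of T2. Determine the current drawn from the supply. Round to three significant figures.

I_supply ≈ 4.92 A

After T1: V = 230.00 × 1746/338 = 1188.1 V.
After T2: V = 1188.1 × 303/462 = 779.21 V.
I_load = 779.21/537 = 1.4510 A, so P_out = 779.21 × 1.4510 = 1130.7 W.
All ideal ⇒ P_in = P_out, so I_supply = 1130.7/230 = 4.92 A.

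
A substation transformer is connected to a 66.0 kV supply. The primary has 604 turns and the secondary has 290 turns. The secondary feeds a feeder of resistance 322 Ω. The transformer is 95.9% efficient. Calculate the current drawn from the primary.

V_s = 66000 × 290/604 = 31689 V.
I_s = V_s/R = 31689/322 = 98.412 A.
P_out = V_s I_s = 31689 × 98.412 = 3.1186×10^6 W.
P_in = P_out/η = 3.1186×10^6/0.959 = 3.2519×10^6 W.
I_p = P_in/V_p = 3.2519×10^6/66000 = 49.3 A.

I_p ≈ 49.3 A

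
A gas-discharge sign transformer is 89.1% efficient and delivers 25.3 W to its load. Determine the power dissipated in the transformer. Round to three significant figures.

P_loss ≈ 3.10 W

P_in = P_out/η = 25.3/0.891 = 28.3951 W.
P_loss = P_in − P_out = 28.3951 − 25.3 = 3.10 W.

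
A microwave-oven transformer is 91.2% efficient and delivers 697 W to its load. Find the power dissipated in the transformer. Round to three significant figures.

P_in = P_out/η = 697/0.912 = 764.254 W.
P_loss = P_in − P_out = 764.254 − 697 = 67.3 W.

P_loss ≈ 67.3 W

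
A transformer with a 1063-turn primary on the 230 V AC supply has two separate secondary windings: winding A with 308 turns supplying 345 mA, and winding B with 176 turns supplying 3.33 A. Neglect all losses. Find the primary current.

I_p ≈ 0.651 A

V_A = 230 × 308/1063 = 66.642 V; V_B = 230 × 176/1063 = 38.081 V.
P_out = V_A I_A + V_B I_B = 66.642×0.345 + 38.081×3.33 = 22.991 + 126.81 = 149.80 W.
Ideal ⇒ P_in = P_out, so I_p = P_out/V_p = 149.80/230 = 0.651 A.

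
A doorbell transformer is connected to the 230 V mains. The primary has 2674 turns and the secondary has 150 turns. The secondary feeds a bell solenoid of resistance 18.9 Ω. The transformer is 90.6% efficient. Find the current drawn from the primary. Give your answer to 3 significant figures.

I_p ≈ 0.0423 A

V_s = 230 × 150/2674 = 12.902 V.
I_s = V_s/R = 12.902/18.9 = 0.68265 A.
P_out = V_s I_s = 12.902 × 0.68265 = 8.8075 W.
P_in = P_out/η = 8.8075/0.906 = 9.7213 W.
I_p = P_in/V_p = 9.7213/230 = 0.0423 A.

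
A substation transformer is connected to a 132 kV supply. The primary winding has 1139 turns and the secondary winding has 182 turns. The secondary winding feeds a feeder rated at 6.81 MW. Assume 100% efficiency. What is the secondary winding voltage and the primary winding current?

V_s ≈ 21100 V, I_p ≈ 51.6 A

V_s = V_p × N_s/N_p = 132000 × 182/1139 = 21092 V.
I_s = P/V_s = 6.81×10^6/21092 = 322.87 A.
I_p = I_s × N_s/N_p = 322.87 × 182/1139 = 51.6 A.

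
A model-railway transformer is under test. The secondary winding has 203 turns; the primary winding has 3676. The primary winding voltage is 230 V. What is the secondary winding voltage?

V_s/V_p = N_s/N_p, so V_s = 230 × 203/3676 = 12.7 V.

V_s ≈ 12.7 V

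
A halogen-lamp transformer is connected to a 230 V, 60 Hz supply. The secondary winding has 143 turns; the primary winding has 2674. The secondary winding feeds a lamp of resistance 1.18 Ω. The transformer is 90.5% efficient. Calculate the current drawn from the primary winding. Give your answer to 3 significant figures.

V_s = 230 × 143/2674 = 12.300 V.
I_s = V_s/R = 12.300/1.18 = 10.424 A.
P_out = V_s I_s = 12.300 × 10.424 = 128.21 W.
P_in = P_out/η = 128.21/0.905 = 141.67 W.
I_p = P_in/V_p = 141.67/230 = 0.616 A.

I_p ≈ 0.616 A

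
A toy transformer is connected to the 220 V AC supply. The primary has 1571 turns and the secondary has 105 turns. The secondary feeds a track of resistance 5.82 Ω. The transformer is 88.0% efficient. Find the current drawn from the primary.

V_s = 220 × 105/1571 = 14.704 V.
I_s = V_s/R = 14.704/5.82 = 2.5265 A.
P_out = V_s I_s = 14.704 × 2.5265 = 37.149 W.
P_in = P_out/η = 37.149/0.880 = 42.215 W.
I_p = P_in/V_p = 42.215/220 = 0.192 A.

I_p ≈ 0.192 A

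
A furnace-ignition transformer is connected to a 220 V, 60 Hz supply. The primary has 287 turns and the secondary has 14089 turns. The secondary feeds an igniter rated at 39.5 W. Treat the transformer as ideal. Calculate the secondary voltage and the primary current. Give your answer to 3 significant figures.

V_s = V_p × N_s/N_p = 220 × 14089/287 = 10800 V.
I_s = P/V_s = 39.5/10800 = 0.0036574 A.
I_p = I_s × N_s/N_p = 0.0036574 × 14089/287 = 0.180 A.

V_s ≈ 10800 V, I_p ≈ 0.180 A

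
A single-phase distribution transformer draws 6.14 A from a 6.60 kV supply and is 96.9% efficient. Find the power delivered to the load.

P_out ≈ 39300 W

P_in = V_p I_p = 6600 × 6.14 = 40524 W.
P_out = η P_in = 0.969 × 40524 = 39300 W.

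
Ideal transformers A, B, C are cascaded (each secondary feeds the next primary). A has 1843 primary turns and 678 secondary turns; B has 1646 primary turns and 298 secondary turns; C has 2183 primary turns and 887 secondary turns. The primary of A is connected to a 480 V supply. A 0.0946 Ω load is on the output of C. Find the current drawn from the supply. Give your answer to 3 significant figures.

I_supply ≈ 3.72 A

Secondary of A: V = 480.00 × 678/1843 = 176.58 V.
Secondary of B: V = 176.58 × 298/1646 = 31.969 V.
Secondary of C: V = 31.969 × 887/2183 = 12.990 V.
I_load = 12.990/0.0946 = 137.31 A, so P_out = 12.990 × 137.31 = 1783.7 W.
All ideal ⇒ P_in = P_out, so I_supply = 1783.7/480 = 3.72 A.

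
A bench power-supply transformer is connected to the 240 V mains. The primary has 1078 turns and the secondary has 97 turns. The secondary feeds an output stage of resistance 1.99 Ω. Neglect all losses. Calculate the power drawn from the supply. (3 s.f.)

V_s = V_p × N_s/N_p = 240 × 97/1078 = 21.596 V.
I_s = V_s/R = 21.596/1.99 = 10.852 A.
I_p = I_s × N_s/N_p = 10.852 × 97/1078 = 0.97648 A.
P = V_p I_p = 240 × 0.97648 = 234 W.

P ≈ 234 W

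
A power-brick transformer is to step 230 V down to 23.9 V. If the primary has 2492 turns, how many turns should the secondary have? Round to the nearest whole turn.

N_s/N_p = V_s/V_p, so N_s = 2492 × 23.9/230 = 259.0 ≈ 259 turns.

N_s = 259 turns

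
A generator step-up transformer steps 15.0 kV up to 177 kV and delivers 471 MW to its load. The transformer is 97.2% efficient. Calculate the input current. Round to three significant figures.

P_in = P_out/η = 4.71×10^8/0.972 = 4.8457×10^8 W.
I_in = P_in/V_in = 4.8457×10^8/15000 = 32300 A.

I_in ≈ 32300 A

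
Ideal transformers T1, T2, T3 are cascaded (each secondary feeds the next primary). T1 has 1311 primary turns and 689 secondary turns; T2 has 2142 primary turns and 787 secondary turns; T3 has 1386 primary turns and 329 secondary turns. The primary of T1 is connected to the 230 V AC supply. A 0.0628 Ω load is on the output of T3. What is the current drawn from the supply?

Secondary of T1: V = 230.00 × 689/1311 = 120.88 V.
Secondary of T2: V = 120.88 × 787/2142 = 44.412 V.
Secondary of T3: V = 44.412 × 329/1386 = 10.542 V.
I_load = 10.542/0.0628 = 167.87 A, so P_out = 10.542 × 167.87 = 1769.7 W.
All ideal ⇒ P_in = P_out, so I_supply = 1769.7/230 = 7.69 A.

I_supply ≈ 7.69 A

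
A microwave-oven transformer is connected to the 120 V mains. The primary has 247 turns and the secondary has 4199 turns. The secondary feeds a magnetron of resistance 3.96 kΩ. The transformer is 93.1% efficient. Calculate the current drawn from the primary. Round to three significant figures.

V_s = 120 × 4199/247 = 2040.0 V.
I_s = V_s/R = 2040.0/3960 = 0.51515 A.
P_out = V_s I_s = 2040.0 × 0.51515 = 1050.9 W.
P_in = P_out/η = 1050.9/0.931 = 1128.8 W.
I_p = P_in/V_p = 1128.8/120 = 9.41 A.

I_p ≈ 9.41 A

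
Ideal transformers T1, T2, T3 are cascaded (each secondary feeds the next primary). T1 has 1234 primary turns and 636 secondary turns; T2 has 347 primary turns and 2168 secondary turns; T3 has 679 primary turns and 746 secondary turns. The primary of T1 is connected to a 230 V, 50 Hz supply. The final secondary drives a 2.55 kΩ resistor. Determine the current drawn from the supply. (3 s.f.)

After T1: V = 230.00 × 636/1234 = 118.54 V.
After T2: V = 118.54 × 2168/347 = 740.63 V.
After T3: V = 740.63 × 746/679 = 813.71 V.
I_load = 813.71/2550 = 0.31910 A, so P_out = 813.71 × 0.31910 = 259.66 W.
All ideal ⇒ P_in = P_out, so I_supply = 259.66/230 = 1.13 A.

I_supply ≈ 1.13 A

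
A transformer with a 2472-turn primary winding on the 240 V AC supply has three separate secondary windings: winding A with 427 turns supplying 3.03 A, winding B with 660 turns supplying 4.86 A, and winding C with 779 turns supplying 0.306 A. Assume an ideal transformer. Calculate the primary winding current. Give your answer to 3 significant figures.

V_A = 240 × 427/2472 = 41.456 V; V_B = 240 × 660/2472 = 64.078 V; V_C = 240 × 779/2472 = 75.631 V.
P_out = V_A I_A + V_B I_B + V_C I_C = 41.456×3.03 + 64.078×4.86 + 75.631×0.306 = 125.61 + 311.42 + 23.143 = 460.17 W.
Ideal ⇒ P_in = P_out, so I_p = P_out/V_p = 460.17/240 = 1.92 A.

I_p ≈ 1.92 A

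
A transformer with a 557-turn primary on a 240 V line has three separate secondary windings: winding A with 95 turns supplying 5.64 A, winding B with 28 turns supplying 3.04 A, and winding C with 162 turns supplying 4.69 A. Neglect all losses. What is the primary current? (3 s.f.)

V_A = 240 × 95/557 = 40.934 V; V_B = 240 × 28/557 = 12.065 V; V_C = 240 × 162/557 = 69.803 V.
P_out = V_A I_A + V_B I_B + V_C I_C = 40.934×5.64 + 12.065×3.04 + 69.803×4.69 = 230.87 + 36.676 + 327.37 = 594.92 W.
Ideal ⇒ P_in = P_out, so I_p = P_out/V_p = 594.92/240 = 2.48 A.

I_p ≈ 2.48 A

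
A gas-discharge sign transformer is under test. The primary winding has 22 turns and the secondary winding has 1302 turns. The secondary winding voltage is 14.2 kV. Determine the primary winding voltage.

V_p ≈ 240 V

V_p/V_s = N_p/N_s, so V_p = 14200 × 22/1302 = 240 V.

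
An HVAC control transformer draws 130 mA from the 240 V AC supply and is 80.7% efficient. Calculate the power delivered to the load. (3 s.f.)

P_out ≈ 25.2 W

P_in = V_p I_p = 240 × 0.130 = 31.200 W.
P_out = η P_in = 0.807 × 31.200 = 25.2 W.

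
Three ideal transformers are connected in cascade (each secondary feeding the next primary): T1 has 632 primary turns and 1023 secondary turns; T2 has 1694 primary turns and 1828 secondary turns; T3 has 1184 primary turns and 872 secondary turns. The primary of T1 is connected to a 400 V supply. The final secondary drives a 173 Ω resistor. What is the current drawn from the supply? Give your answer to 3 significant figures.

After T1: V = 400.00 × 1023/632 = 647.47 V.
After T2: V = 647.47 × 1828/1694 = 698.68 V.
After T3: V = 698.68 × 872/1184 = 514.57 V.
I_load = 514.57/173 = 2.9744 A, so P_out = 514.57 × 2.9744 = 1530.5 W.
All ideal ⇒ P_in = P_out, so I_supply = 1530.5/400 = 3.83 A.

I_supply ≈ 3.83 A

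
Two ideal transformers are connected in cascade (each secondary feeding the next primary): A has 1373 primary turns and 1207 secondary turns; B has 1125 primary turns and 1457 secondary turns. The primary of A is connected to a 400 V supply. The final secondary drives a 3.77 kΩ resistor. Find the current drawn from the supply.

Secondary of A: V = 400.00 × 1207/1373 = 351.64 V.
Secondary of B: V = 351.64 × 1457/1125 = 455.41 V.
I_load = 455.41/3770 = 0.12080 A, so P_out = 455.41 × 0.12080 = 55.013 W.
All ideal ⇒ P_in = P_out, so I_supply = 55.013/400 = 0.138 A.

I_supply ≈ 0.138 A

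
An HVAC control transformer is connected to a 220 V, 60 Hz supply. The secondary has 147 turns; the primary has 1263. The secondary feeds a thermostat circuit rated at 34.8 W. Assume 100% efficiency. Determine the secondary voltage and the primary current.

V_s ≈ 25.6 V, I_p ≈ 0.158 A

V_s = V_p × N_s/N_p = 220 × 147/1263 = 25.606 V.
I_s = P/V_s = 34.8/25.606 = 1.3591 A.
I_p = I_s × N_s/N_p = 1.3591 × 147/1263 = 0.158 A.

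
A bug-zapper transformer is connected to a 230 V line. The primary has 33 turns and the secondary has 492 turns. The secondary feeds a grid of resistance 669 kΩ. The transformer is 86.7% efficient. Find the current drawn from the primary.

V_s = 230 × 492/33 = 3429.1 V.
I_s = V_s/R = 3429.1/669000 = 0.0051257 A.
P_out = V_s I_s = 3429.1 × 0.0051257 = 17.576 W.
P_in = P_out/η = 17.576/0.867 = 20.273 W.
I_p = P_in/V_p = 20.273/230 = 0.0881 A.

I_p ≈ 0.0881 A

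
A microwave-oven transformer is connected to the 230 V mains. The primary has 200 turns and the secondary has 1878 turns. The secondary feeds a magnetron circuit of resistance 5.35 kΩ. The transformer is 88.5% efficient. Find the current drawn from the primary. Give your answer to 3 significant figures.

I_p ≈ 4.28 A

V_s = 230 × 1878/200 = 2159.7 V.
I_s = V_s/R = 2159.7/5350 = 0.40368 A.
P_out = V_s I_s = 2159.7 × 0.40368 = 871.83 W.
P_in = P_out/η = 871.83/0.885 = 985.12 W.
I_p = P_in/V_p = 985.12/230 = 4.28 A.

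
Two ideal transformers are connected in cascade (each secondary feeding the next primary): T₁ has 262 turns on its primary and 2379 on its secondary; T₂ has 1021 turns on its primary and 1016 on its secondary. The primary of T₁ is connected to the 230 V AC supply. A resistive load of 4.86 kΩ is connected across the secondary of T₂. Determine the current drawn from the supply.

After T₁: V = 230.00 × 2379/262 = 2088.4 V.
After T₂: V = 2088.4 × 1016/1021 = 2078.2 V.
I_load = 2078.2/4860 = 0.42761 A, so P_out = 2078.2 × 0.42761 = 888.67 W.
All ideal ⇒ P_in = P_out, so I_supply = 888.67/230 = 3.86 A.

I_supply ≈ 3.86 A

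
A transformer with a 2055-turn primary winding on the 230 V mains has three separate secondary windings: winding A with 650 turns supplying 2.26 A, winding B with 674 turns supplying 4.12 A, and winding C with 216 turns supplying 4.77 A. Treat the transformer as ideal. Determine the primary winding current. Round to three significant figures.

V_A = 230 × 650/2055 = 72.749 V; V_B = 230 × 674/2055 = 75.436 V; V_C = 230 × 216/2055 = 24.175 V.
P_out = V_A I_A + V_B I_B + V_C I_C = 72.749×2.26 + 75.436×4.12 + 24.175×4.77 = 164.41 + 310.79 + 115.32 = 590.52 W.
Ideal ⇒ P_in = P_out, so I_p = P_out/V_p = 590.52/230 = 2.57 A.

I_p ≈ 2.57 A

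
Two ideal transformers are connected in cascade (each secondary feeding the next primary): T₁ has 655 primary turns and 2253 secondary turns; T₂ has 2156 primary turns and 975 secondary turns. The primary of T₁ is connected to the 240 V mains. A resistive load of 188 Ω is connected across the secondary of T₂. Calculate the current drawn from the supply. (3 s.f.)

I_supply ≈ 3.09 A

After T₁: V = 240.00 × 2253/655 = 825.53 V.
After T₂: V = 825.53 × 975/2156 = 373.32 V.
I_load = 373.32/188 = 1.9858 A, so P_out = 373.32 × 1.9858 = 741.34 W.
All ideal ⇒ P_in = P_out, so I_supply = 741.34/240 = 3.09 A.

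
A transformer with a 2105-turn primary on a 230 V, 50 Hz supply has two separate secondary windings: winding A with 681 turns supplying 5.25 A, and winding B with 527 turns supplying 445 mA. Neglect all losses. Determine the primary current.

V_A = 230 × 681/2105 = 74.409 V; V_B = 230 × 527/2105 = 57.582 V.
P_out = V_A I_A + V_B I_B = 74.409×5.25 + 57.582×0.445 = 390.64 + 25.624 = 416.27 W.
Ideal ⇒ P_in = P_out, so I_p = P_out/V_p = 416.27/230 = 1.81 A.

I_p ≈ 1.81 A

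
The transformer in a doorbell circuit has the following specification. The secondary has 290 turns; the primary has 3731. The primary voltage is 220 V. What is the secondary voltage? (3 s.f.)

V_s ≈ 17.1 V

V_s/V_p = N_s/N_p, so V_s = 220 × 290/3731 = 17.1 V.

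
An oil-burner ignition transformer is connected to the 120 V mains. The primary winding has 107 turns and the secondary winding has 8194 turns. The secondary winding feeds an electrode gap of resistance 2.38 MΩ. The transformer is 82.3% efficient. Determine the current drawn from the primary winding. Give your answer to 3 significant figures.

V_s = 120 × 8194/107 = 9189.5 V.
I_s = V_s/R = 9189.5/(2.38×10^6) = 0.0038611 A.
P_out = V_s I_s = 9189.5 × 0.0038611 = 35.482 W.
P_in = P_out/η = 35.482/0.823 = 43.113 W.
I_p = P_in/V_p = 43.113/120 = 0.359 A.

I_p ≈ 0.359 A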